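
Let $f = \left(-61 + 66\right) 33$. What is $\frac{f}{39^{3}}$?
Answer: $\frac{55}{19773} \approx 0.0027816$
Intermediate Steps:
$f = 165$ ($f = 5 \cdot 33 = 165$)
$\frac{f}{39^{3}} = \frac{165}{39^{3}} = \frac{165}{59319} = 165 \cdot \frac{1}{59319} = \frac{55}{19773}$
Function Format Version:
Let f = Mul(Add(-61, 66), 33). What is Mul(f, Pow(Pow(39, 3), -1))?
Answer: Rational(55, 19773) ≈ 0.0027816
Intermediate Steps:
f = 165 (f = Mul(5, 33) = 165)
Mul(f, Pow(Pow(39, 3), -1)) = Mul(165, Pow(Pow(39, 3), -1)) = Mul(165, Pow(59319, -1)) = Mul(165, Rational(1, 59319)) = Rational(55, 19773)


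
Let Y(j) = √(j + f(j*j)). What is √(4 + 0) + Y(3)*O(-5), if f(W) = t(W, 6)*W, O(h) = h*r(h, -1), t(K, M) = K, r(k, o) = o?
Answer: 2 + 10*√21 ≈ 47.826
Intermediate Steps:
O(h) = -h (O(h) = h*(-1) = -h)
f(W) = W² (f(W) = W*W = W²)
Y(j) = √(j + j⁴) (Y(j) = √(j + (j*j)²) = √(j + (j²)²) = √(j + j⁴))
√(4 + 0) + Y(3)*O(-5) = √(4 + 0) + √(3 + 3⁴)*(-1*(-5)) = √4 + √(3 + 81)*5 = 2 + √84*5 = 2 + (2*√21)*5 = 2 + 10*√21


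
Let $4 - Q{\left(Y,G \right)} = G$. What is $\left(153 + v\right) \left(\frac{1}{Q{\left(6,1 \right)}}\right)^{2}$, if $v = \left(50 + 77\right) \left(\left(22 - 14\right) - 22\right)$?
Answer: $- \frac{1625}{9} \approx -180.56$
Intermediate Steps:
$Q{\left(Y,G \right)} = 4 - G$
$v = -1778$ ($v = 127 \left(8 - 22\right) = 127 \left(-14\right) = -1778$)
$\left(153 + v\right) \left(\frac{1}{Q{\left(6,1 \right)}}\right)^{2} = \left(153 - 1778\right) \left(\frac{1}{4 - 1}\right)^{2} = - 1625 \left(\frac{1}{4 - 1}\right)^{2} = - 1625 \left(\frac{1}{3}\right)^{2} = - \frac{1625}{9}$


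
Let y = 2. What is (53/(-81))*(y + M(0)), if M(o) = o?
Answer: -106/81 ≈ -1.3086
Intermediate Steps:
(53/(-81))*(y + M(0)) = (53/(-81))*(2 + 0) = (53*(-1/81))*2 = -53/81*2 = -106/81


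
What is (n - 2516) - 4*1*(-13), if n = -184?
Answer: -2648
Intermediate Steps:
(n - 2516) - 4*1*(-13) = (-184 - 2516) - 4*1*(-13) = -2700 - 4*(-13) = -2700 + 52 = -2648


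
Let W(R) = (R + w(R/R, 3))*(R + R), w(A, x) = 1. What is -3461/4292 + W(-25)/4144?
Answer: -15527/30044 ≈ -0.51681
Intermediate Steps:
W(R) = 2*R*(1 + R) (W(R) = (R + 1)*(R + R) = (1 + R)*(2*R) = 2*R*(1 + R))
-3461/4292 + W(-25)/4144 = -3461/4292 + (2*(-25)*(1 - 25))/4144 = -3461*1/4292 + (2*(-25)*(-24))*(1/4144) = -3461/4292 + 1200*(1/4144) = -3461/4292 + 75/259 = -15527/30044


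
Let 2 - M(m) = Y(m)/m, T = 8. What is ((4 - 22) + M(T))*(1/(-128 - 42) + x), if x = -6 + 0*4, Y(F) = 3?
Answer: 133751/1360 ≈ 98.346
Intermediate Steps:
x = -6 (x = -6 + 0 = -6)
M(m) = 2 - 3/m
((4 - 22) + M(T))*(1/(-128 - 42) + x) = ((4 - 22) + (2 - 3/8))*(1/(-128 - 42) - 6) = (-18 + (2 - 3*⅛))*(1/(-170) - 6) = (-18 + (2 - 3/8))*(-1/170 - 6) = (-18 + 13/8)*(-1021/170) = -131/8*(-1021/170) = 133751/1360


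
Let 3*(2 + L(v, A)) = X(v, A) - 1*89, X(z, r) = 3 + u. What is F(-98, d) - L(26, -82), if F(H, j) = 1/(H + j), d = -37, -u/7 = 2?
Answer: 4769/135 ≈ 35.326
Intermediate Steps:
u = -14 (u = -7*2 = -14)
X(z, r) = -11 (X(z, r) = 3 - 14 = -11)
L(v, A) = -106/3 (L(v, A) = -2 + (-11 - 1*89)/3 = -2 + (-11 - 89)/3 = -2 + (1/3)*(-100) = -2 - 100/3 = -106/3)
F(-98, d) - L(26, -82) = 1/(-98 - 37) - 1*(-106/3) = 1/(-135) + 106/3 = -1/135 + 106/3 = 4769/135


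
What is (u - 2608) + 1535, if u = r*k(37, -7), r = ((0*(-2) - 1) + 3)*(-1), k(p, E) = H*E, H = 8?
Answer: -961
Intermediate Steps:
k(p, E) = 8*E
r = -2 (r = ((0 - 1) + 3)*(-1) = (-1 + 3)*(-1) = 2*(-1) = -2)
u = 112 (u = -16*(-7) = -2*(-56) = 112)
(u - 2608) + 1535 = (112 - 2608) + 1535 = -2496 + 1535 = -961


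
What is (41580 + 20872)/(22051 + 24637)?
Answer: 15613/11672 ≈ 1.3376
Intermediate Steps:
(41580 + 20872)/(22051 + 24637) = 62452/46688 = 62452*(1/46688) = 15613/11672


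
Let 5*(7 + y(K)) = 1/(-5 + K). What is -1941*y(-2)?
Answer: 477486/35 ≈ 13642.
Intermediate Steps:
y(K) = -7 + 1/(5*(-5 + K))
-1941*y(-2) = -1941*(176 - 35*(-2))/(5*(-5 - 2)) = -1941*(176 + 70)/(5*(-7)) = -1941*(-1)*246/(5*7) = -1941*(-246/35) = 477486/35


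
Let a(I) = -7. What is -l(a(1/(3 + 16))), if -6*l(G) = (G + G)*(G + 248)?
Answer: -1687/3 ≈ -562.33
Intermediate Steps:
l(G) = -G*(248 + G)/3 (l(G) = -(G + G)*(G + 248)/6 = -2*G*(248 + G)/6 = -G*(248 + G)/3)
-l(a(1/(3 + 16))) = -(-1)*(-7)*(248 - 7)/3 = -(-1)*(-7)*241/3 = -1*1687/3 = -1687/3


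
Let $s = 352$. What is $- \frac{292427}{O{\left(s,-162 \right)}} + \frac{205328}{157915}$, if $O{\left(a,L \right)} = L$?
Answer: $\frac{46211872841}{25582230} \approx 1806.4$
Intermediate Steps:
$- \frac{292427}{O{\left(s,-162 \right)}} + \frac{205328}{157915} = - \frac{292427}{-162} + \frac{205328}{157915} = \left(-292427\right) \left(- \frac{1}{162}\right) + 205328 \cdot \frac{1}{157915} = \frac{292427}{162} + \frac{205328}{157915} = \frac{46211872841}{25582230}$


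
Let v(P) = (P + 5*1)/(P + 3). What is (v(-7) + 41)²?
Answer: 6889/4 ≈ 1722.3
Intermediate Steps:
v(P) = (5 + P)/(3 + P) (v(P) = (P + 5)/(3 + P) = (5 + P)/(3 + P))
(v(-7) + 41)² = ((5 - 7)/(3 - 7) + 41)² = (-2/(-4) + 41)² = (-¼*(-2) + 41)² = (½ + 41)² = (83/2)² = 6889/4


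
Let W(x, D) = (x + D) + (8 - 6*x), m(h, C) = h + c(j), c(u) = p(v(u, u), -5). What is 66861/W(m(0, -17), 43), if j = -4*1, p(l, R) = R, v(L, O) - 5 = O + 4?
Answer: 3519/4 ≈ 879.75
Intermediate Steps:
v(L, O) = 9 + O (v(L, O) = 5 + (O + 4) = 5 + (4 + O) = 9 + O)
j = -4
c(u) = -5
m(h, C) = -5 + h (m(h, C) = h - 5 = -5 + h)
W(x, D) = 8 + D - 5*x (W(x, D) = (D + x) + (8 - 6*x) = 8 + D - 5*x)
66861/W(m(0, -17), 43) = 66861/(8 + 43 - 5*(-5 + 0)) = 66861/(8 + 43 - 5*(-5)) = 66861/(8 + 43 + 25) = 66861/76 = 66861*(1/76) = 3519/4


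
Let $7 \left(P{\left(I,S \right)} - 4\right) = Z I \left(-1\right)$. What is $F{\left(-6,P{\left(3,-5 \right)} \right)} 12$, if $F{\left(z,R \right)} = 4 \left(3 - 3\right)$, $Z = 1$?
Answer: $0$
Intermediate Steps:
$P{\left(I,S \right)} = 4 - \frac{I}{7}$ ($P{\left(I,S \right)} = 4 + \frac{1 I \left(-1\right)}{7} = 4 + \frac{I \left(-1\right)}{7} = 4 + \frac{\left(-1\right) I}{7} = 4 - \frac{I}{7}$)
$F{\left(z,R \right)} = 0$ ($F{\left(z,R \right)} = 4 \cdot 0 = 0$)
$F{\left(-6,P{\left(3,-5 \right)} \right)} 12 = 0 \cdot 12 = 0$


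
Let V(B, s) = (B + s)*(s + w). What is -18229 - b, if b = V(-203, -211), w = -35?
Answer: -120073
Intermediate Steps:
V(B, s) = (-35 + s)*(B + s) (V(B, s) = (B + s)*(s - 35) = (B + s)*(-35 + s) = (-35 + s)*(B + s))
b = 101844 (b = (-211)**2 - 35*(-203) - 35*(-211) - 203*(-211) = 44521 + 7105 + 7385 + 42833 = 101844)
-18229 - b = -18229 - 1*101844 = -18229 - 101844 = -120073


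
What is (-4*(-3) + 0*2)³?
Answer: 1728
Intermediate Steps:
(-4*(-3) + 0*2)³ = (12 + 0)³ = 12³ = 1728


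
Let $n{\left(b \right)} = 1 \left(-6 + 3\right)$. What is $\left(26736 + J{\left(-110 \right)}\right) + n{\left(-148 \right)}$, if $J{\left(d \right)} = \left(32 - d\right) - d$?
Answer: $26985$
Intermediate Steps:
$J{\left(d \right)} = 32 - 2 d$
$n{\left(b \right)} = -3$ ($n{\left(b \right)} = 1 \left(-3\right) = -3$)
$\left(26736 + J{\left(-110 \right)}\right) + n{\left(-148 \right)} = \left(26736 + \left(32 - -220\right)\right) - 3 = \left(26736 + \left(32 + 220\right)\right) - 3 = \left(26736 + 252\right) - 3 = 26988 - 3 = 26985$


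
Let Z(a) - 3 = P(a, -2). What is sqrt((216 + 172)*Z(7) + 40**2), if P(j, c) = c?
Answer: 2*sqrt(497) ≈ 44.587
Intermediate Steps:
Z(a) = 1 (Z(a) = 3 - 2 = 1)
sqrt((216 + 172)*Z(7) + 40**2) = sqrt((216 + 172)*1 + 40**2) = sqrt(388*1 + 1600) = sqrt(388 + 1600) = sqrt(1988) = 2*sqrt(497)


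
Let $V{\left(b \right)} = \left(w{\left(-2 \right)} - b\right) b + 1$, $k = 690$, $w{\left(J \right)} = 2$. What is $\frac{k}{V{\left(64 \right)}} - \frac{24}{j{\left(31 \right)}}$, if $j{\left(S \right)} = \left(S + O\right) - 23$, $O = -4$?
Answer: $- \frac{24492}{3967} \approx -6.1739$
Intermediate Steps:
$j{\left(S \right)} = -27 + S$ ($j{\left(S \right)} = \left(S - 4\right) - 23 = \left(-4 + S\right) - 23 = -27 + S$)
$V{\left(b \right)} = 1 + b \left(2 - b\right)$ ($V{\left(b \right)} = \left(2 - b\right) b + 1 = b \left(2 - b\right) + 1 = 1 + b \left(2 - b\right)$)
$\frac{k}{V{\left(64 \right)}} - \frac{24}{j{\left(31 \right)}} = \frac{690}{1 - 64^{2} + 2 \cdot 64} - \frac{24}{-27 + 31} = \frac{690}{1 - 4096 + 128} - \frac{24}{4} = \frac{690}{1 - 4096 + 128} - 6 = \frac{690}{-3967} - 6 = 690 \left(- \frac{1}{3967}\right) - 6 = - \frac{690}{3967} - 6 = - \frac{24492}{3967}$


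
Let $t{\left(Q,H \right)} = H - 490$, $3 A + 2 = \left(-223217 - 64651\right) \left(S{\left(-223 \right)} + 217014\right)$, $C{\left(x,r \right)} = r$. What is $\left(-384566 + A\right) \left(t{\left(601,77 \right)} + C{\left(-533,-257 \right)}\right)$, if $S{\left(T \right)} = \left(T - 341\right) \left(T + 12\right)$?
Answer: $\frac{64809088827080}{3} \approx 2.1603 \cdot 10^{13}$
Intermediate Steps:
$S{\left(T \right)} = \left(-341 + T\right) \left(12 + T\right)$
$A = - \frac{96728829626}{3}$ ($A = - \frac{2}{3} + \frac{\left(-223217 - 64651\right) \left(\left(-4092 + \left(-223\right)^{2} - -73367\right) + 217014\right)}{3} = - \frac{2}{3} + \frac{\left(-287868\right) \left(\left(-4092 + 49729 + 73367\right) + 217014\right)}{3} = - \frac{2}{3} + \frac{\left(-287868\right) \left(119004 + 217014\right)}{3} = - \frac{2}{3} + \frac{\left(-287868\right) 336018}{3} = - \frac{2}{3} + \frac{1}{3} \left(-96728829624\right) = - \frac{2}{3} - 32242943208 = - \frac{96728829626}{3} \approx -3.2243 \cdot 10^{10}$)
$t{\left(Q,H \right)} = -490 + H$
$\left(-384566 + A\right) \left(t{\left(601,77 \right)} + C{\left(-533,-257 \right)}\right) = \left(-384566 - \frac{96728829626}{3}\right) \left(\left(-490 + 77\right) - 257\right) = - \frac{96729983324 \left(-413 - 257\right)}{3} = \left(- \frac{96729983324}{3}\right) \left(-670\right) = \frac{64809088827080}{3}$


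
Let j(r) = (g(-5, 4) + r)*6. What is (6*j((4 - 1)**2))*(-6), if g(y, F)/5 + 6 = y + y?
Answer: 15336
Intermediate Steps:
g(y, F) = -30 + 10*y (g(y, F) = -30 + 5*(y + y) = -30 + 5*(2*y) = -30 + 10*y)
j(r) = -480 + 6*r (j(r) = ((-30 + 10*(-5)) + r)*6 = ((-30 - 50) + r)*6 = (-80 + r)*6 = -480 + 6*r)
(6*j((4 - 1)**2))*(-6) = (6*(-480 + 6*(4 - 1)**2))*(-6) = (6*(-480 + 6*3**2))*(-6) = (6*(-480 + 6*9))*(-6) = (6*(-480 + 54))*(-6) = (6*(-426))*(-6) = -2556*(-6) = 15336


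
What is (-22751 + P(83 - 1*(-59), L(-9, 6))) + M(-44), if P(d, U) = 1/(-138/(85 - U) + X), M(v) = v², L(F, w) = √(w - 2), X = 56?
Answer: -93875567/4510 ≈ -20815.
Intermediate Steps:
L(F, w) = √(-2 + w)
P(d, U) = 1/(56 - 138/(85 - U)) (P(d, U) = 1/(-138/(85 - U) + 56) = 1/(56 - 138/(85 - U)))
(-22751 + P(83 - 1*(-59), L(-9, 6))) + M(-44) = (-22751 + (-85 + √(-2 + 6))/(2*(-2311 + 28*√(-2 + 6)))) + (-44)² = (-22751 + (-85 + √4)/(2*(-2311 + 28*√4))) + 1936 = (-22751 + (-85 + 2)/(2*(-2311 + 28*2))) + 1936 = (-22751 + (½)*(-83)/(-2311 + 56)) + 1936 = (-22751 + (½)*(-83)/(-2255)) + 1936 = (-22751 + (½)*(-1/2255)*(-83)) + 1936 = (-22751 + 83/4510) + 1936 = -102606927/4510 + 1936 = -93875567/4510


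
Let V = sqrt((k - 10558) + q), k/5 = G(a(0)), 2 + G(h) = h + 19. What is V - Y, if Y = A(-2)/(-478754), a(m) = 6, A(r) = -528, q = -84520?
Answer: -264/239377 + I*sqrt(94963) ≈ -0.0011029 + 308.16*I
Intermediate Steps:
G(h) = 17 + h (G(h) = -2 + (h + 19) = -2 + (19 + h) = 17 + h)
k = 115 (k = 5*(17 + 6) = 5*23 = 115)
Y = 264/239377 (Y = -528/(-478754) = -528*(-1/478754) = 264/239377 ≈ 0.0011029)
V = I*sqrt(94963) (V = sqrt((115 - 10558) - 84520) = sqrt(-10443 - 84520) = sqrt(-94963) = I*sqrt(94963) ≈ 308.16*I)
V - Y = I*sqrt(94963) - 1*264/239377 = I*sqrt(94963) - 264/239377 = -264/239377 + I*sqrt(94963)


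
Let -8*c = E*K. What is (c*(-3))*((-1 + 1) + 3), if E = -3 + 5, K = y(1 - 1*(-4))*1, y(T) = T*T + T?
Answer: 135/2 ≈ 67.500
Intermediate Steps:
y(T) = T + T**2 (y(T) = T**2 + T = T + T**2)
K = 30 (K = ((1 - 1*(-4))*(1 + (1 - 1*(-4))))*1 = ((1 + 4)*(1 + (1 + 4)))*1 = (5*(1 + 5))*1 = (5*6)*1 = 30*1 = 30)
E = 2
c = -15/2 (c = -30/4 = -1/8*60 = -15/2 ≈ -7.5000)
(c*(-3))*((-1 + 1) + 3) = (-15/2*(-3))*((-1 + 1) + 3) = 45*(0 + 3)/2 = (45/2)*3 = 135/2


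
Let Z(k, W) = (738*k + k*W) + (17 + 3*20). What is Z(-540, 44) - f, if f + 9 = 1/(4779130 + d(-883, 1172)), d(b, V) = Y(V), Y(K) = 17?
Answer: -2017727188519/4779147 ≈ -4.2219e+5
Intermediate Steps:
d(b, V) = 17
Z(k, W) = 77 + 738*k + W*k (Z(k, W) = (738*k + W*k) + (17 + 60) = (738*k + W*k) + 77 = 77 + 738*k + W*k)
f = -43012322/4779147 (f = -9 + 1/(4779130 + 17) = -9 + 1/4779147 = -43012322/4779147 ≈ -9.0000)
Z(-540, 44) - f = (77 + 738*(-540) + 44*(-540)) - 1*(-43012322/4779147) = (77 - 398520 - 23760) + 43012322/4779147 = -422203 + 43012322/4779147 = -2017727188519/4779147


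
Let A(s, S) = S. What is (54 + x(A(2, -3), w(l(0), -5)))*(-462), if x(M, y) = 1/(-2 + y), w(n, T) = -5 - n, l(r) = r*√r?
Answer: -24882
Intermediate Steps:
l(r) = r^(3/2)
(54 + x(A(2, -3), w(l(0), -5)))*(-462) = (54 + 1/(-2 + (-5 - 0^(3/2))))*(-462) = (54 + 1/(-2 + (-5 - 1*0)))*(-462) = (54 + 1/(-2 + (-5 + 0)))*(-462) = (54 + 1/(-2 - 5))*(-462) = (54 + 1/(-7))*(-462) = (54 - ⅐)*(-462) = (377/7)*(-462) = -24882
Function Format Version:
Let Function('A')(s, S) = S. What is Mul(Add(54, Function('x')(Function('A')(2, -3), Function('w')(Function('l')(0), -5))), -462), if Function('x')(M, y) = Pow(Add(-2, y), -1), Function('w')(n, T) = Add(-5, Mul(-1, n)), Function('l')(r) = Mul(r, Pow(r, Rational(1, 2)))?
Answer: -24882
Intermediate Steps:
Function('l')(r) = Pow(r, Rational(3, 2))
Mul(Add(54, Function('x')(Function('A')(2, -3), Function('w')(Function('l')(0), -5))), -462) = Mul(Add(54, Pow(Add(-2, Add(-5, Mul(-1, Pow(0, Rational(3, 2))))), -1)), -462) = Mul(Add(54, Pow(Add(-2, Add(-5, Mul(-1, 0))), -1)), -462) = Mul(Add(54, Pow(Add(-2, Add(-5, 0)), -1)), -462) = Mul(Add(54, Pow(Add(-2, -5), -1)), -462) = Mul(Add(54, Pow(-7, -1)), -462) = Mul(Add(54, Rational(-1, 7)), -462) = Mul(Rational(377, 7), -462) = -24882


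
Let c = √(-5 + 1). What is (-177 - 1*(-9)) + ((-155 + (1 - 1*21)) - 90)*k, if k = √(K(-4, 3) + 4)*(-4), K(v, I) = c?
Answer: -168 + 1060*√(4 + 2*I) ≈ 2013.7 + 515.02*I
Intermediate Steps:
c = 2*I (c = √(-4) = 2*I ≈ 2.0*I)
K(v, I) = 2*I
k = -4*√(4 + 2*I) (k = √(2*I + 4)*(-4) = √(4 + 2*I)*(-4) = -4*√(4 + 2*I) ≈ -8.2327 - 1.9435*I)
(-177 - 1*(-9)) + ((-155 + (1 - 1*21)) - 90)*k = (-177 - 1*(-9)) + ((-155 + (1 - 1*21)) - 90)*(-4*√(4 + 2*I)) = (-177 + 9) + ((-155 + (1 - 21)) - 90)*(-4*√(4 + 2*I)) = -168 + ((-155 - 20) - 90)*(-4*√(4 + 2*I)) = -168 + (-175 - 90)*(-4*√(4 + 2*I)) = -168 - (-1060)*√(4 + 2*I) = -168 + 1060*√(4 + 2*I)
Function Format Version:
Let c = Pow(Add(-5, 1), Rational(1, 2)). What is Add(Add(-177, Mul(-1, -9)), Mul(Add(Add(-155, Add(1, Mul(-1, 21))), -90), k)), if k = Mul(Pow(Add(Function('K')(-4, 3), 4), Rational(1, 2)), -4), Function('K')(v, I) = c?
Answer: Add(-168, Mul(1060, Pow(Add(4, Mul(2, I)), Rational(1, 2)))) ≈ Add(2013.7, Mul(515.02, I))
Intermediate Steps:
c = Mul(2, I) (c = Pow(-4, Rational(1, 2)) = Mul(2, I) ≈ Mul(2.0000, I))
Function('K')(v, I) = Mul(2, I)
k = Mul(-4, Pow(Add(4, Mul(2, I)), Rational(1, 2))) (k = Mul(Pow(Add(Mul(2, I), 4), Rational(1, 2)), -4) = Mul(Pow(Add(4, Mul(2, I)), Rational(1, 2)), -4) = Mul(-4, Pow(Add(4, Mul(2, I)), Rational(1, 2))) ≈ Add(-8.2327, Mul(-1.9435, I)))
Add(Add(-177, Mul(-1, -9)), Mul(Add(Add(-155, Add(1, Mul(-1, 21))), -90), k)) = Add(Add(-177, Mul(-1, -9)), Mul(Add(Add(-155, Add(1, Mul(-1, 21))), -90), Mul(-4, Pow(Add(4, Mul(2, I)), Rational(1, 2))))) = Add(Add(-177, 9), Mul(Add(Add(-155, Add(1, -21)), -90), Mul(-4, Pow(Add(4, Mul(2, I)), Rational(1, 2))))) = Add(-168, Mul(Add(Add(-155, -20), -90), Mul(-4, Pow(Add(4, Mul(2, I)), Rational(1, 2))))) = Add(-168, Mul(Add(-175, -90), Mul(-4, Pow(Add(4, Mul(2, I)), Rational(1, 2))))) = Add(-168, Mul(-265, Mul(-4, Pow(Add(4, Mul(2, I)), Rational(1, 2))))) = Add(-168, Mul(1060, Pow(Add(4, Mul(2, I)), Rational(1, 2))))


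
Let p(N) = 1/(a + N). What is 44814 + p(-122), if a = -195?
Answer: 14206037/317 ≈ 44814.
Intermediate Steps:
p(N) = 1/(-195 + N)
44814 + p(-122) = 44814 + 1/(-195 - 122) = 44814 + 1/(-317) = 44814 - 1/317 = 14206037/317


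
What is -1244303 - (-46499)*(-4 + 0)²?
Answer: -500319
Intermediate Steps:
-1244303 - (-46499)*(-4 + 0)² = -1244303 - (-46499)*(-4)² = -1244303 - (-46499)*16 = -1244303 - 1*(-743984) = -1244303 + 743984 = -500319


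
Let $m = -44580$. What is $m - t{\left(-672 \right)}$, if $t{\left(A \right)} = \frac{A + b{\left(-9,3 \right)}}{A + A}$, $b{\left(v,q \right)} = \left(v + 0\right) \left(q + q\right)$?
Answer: $- \frac{9986041}{224} \approx -44581.0$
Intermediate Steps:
$b{\left(v,q \right)} = 2 q v$ ($b{\left(v,q \right)} = v 2 q = 2 q v$)
$t{\left(A \right)} = \frac{-54 + A}{2 A}$ ($t{\left(A \right)} = \frac{A + 2 \cdot 3 \left(-9\right)}{A + A} = \frac{A - 54}{2 A} = \left(-54 + A\right) \frac{1}{2 A} = \frac{-54 + A}{2 A}$)
$m - t{\left(-672 \right)} = -44580 - \frac{-54 - 672}{2 \left(-672\right)} = -44580 - \frac{1}{2} \left(- \frac{1}{672}\right) \left(-726\right) = -44580 - \frac{121}{224} = - \frac{9986041}{224}$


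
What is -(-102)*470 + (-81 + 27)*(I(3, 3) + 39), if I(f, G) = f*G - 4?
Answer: 45564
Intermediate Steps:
I(f, G) = -4 + G*f (I(f, G) = G*f - 4 = -4 + G*f)
-(-102)*470 + (-81 + 27)*(I(3, 3) + 39) = -(-102)*470 + (-81 + 27)*((-4 + 3*3) + 39) = -102*(-470) - 54*((-4 + 9) + 39) = 47940 - 54*(5 + 39) = 47940 - 54*44 = 47940 - 2376 = 45564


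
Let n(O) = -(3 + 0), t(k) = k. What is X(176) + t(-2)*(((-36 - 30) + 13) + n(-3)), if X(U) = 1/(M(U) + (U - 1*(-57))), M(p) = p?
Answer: 45809/409 ≈ 112.00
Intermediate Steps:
X(U) = 1/(57 + 2*U) (X(U) = 1/(U + (U - 1*(-57))) = 1/(U + (U + 57)) = 1/(U + (57 + U)) = 1/(57 + 2*U))
n(O) = -3 (n(O) = -1*3 = -3)
X(176) + t(-2)*(((-36 - 30) + 13) + n(-3)) = 1/(57 + 2*176) - 2*(((-36 - 30) + 13) - 3) = 1/(57 + 352) - 2*((-66 + 13) - 3) = 1/409 - 2*(-53 - 3) = 1/409 - 2*(-56) = 1/409 + 112 = 45809/409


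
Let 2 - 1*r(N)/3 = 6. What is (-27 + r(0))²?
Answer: 1521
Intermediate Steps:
r(N) = -12 (r(N) = 6 - 3*6 = 6 - 18 = -12)
(-27 + r(0))² = (-27 - 12)² = (-39)² = 1521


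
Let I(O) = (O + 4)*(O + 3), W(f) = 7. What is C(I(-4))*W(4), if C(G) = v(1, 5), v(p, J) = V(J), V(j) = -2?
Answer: -14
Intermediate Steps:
I(O) = (3 + O)*(4 + O) (I(O) = (4 + O)*(3 + O) = (3 + O)*(4 + O))
v(p, J) = -2
C(G) = -2
C(I(-4))*W(4) = -2*7 = -14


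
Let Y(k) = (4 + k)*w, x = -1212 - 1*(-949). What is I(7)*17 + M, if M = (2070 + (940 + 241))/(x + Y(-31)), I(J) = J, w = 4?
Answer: 40898/371 ≈ 110.24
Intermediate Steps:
x = -263 (x = -1212 + 949 = -263)
Y(k) = 16 + 4*k (Y(k) = (4 + k)*4 = 16 + 4*k)
M = -3251/371 (M = (2070 + (940 + 241))/(-263 + (16 + 4*(-31))) = (2070 + 1181)/(-263 + (16 - 124)) = 3251/(-263 - 108) = 3251/(-371) = 3251*(-1/371) = -3251/371 ≈ -8.7628)
I(7)*17 + M = 7*17 - 3251/371 = 119 - 3251/371 = 40898/371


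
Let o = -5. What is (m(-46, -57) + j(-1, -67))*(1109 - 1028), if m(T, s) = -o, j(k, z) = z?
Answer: -5022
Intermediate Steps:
m(T, s) = 5 (m(T, s) = -1*(-5) = 5)
(m(-46, -57) + j(-1, -67))*(1109 - 1028) = (5 - 67)*(1109 - 1028) = -62*81 = -5022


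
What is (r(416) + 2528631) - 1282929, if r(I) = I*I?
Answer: 1418758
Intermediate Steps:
r(I) = I²
(r(416) + 2528631) - 1282929 = (416² + 2528631) - 1282929 = (173056 + 2528631) - 1282929 = 2701687 - 1282929 = 1418758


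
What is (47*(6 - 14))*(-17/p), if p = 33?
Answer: 6392/33 ≈ 193.70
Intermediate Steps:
(47*(6 - 14))*(-17/p) = (47*(6 - 14))*(-17/33) = (47*(-8))*(-17*1/33) = -376*(-17/33) = 6392/33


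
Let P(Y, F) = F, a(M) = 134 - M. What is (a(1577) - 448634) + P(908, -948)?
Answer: -451025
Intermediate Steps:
(a(1577) - 448634) + P(908, -948) = ((134 - 1*1577) - 448634) - 948 = ((134 - 1577) - 448634) - 948 = (-1443 - 448634) - 948 = -450077 - 948 = -451025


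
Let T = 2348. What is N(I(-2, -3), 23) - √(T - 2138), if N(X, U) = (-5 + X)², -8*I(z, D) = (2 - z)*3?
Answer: 169/4 - √210 ≈ 27.759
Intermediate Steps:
I(z, D) = -¾ + 3*z/8 (I(z, D) = -(2 - z)*3/8 = -(6 - 3*z)/8 = -¾ + 3*z/8)
N(I(-2, -3), 23) - √(T - 2138) = (-5 + (-¾ + (3/8)*(-2)))² - √(2348 - 2138) = (-5 + (-¾ - ¾))² - √210 = (-5 - 3/2)² - √210 = (-13/2)² - √210 = 169/4 - √210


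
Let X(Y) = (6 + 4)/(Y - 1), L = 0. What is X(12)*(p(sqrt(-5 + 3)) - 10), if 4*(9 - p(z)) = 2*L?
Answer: -10/11 ≈ -0.90909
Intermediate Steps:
X(Y) = 10/(-1 + Y)
p(z) = 9 (p(z) = 9 - 0/2 = 9 - 1/4*0 = 9 + 0 = 9)
X(12)*(p(sqrt(-5 + 3)) - 10) = (10/(-1 + 12))*(9 - 10) = (10/11)*(-1) = -10/11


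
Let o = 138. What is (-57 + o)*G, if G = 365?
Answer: 29565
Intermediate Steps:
(-57 + o)*G = (-57 + 138)*365 = 81*365 = 29565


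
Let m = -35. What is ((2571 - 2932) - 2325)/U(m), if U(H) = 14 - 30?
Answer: 1343/8 ≈ 167.88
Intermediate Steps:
U(H) = -16
((2571 - 2932) - 2325)/U(m) = ((2571 - 2932) - 2325)/(-16) = (-361 - 2325)*(-1/16) = -2686*(-1/16) = 1343/8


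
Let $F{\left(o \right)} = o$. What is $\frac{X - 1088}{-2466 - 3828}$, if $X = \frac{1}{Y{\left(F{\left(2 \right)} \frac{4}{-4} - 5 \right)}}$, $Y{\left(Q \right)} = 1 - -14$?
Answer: $\frac{16319}{94410} \approx 0.17285$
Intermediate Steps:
$Y{\left(Q \right)} = 15$ ($Y{\left(Q \right)} = 1 + 14 = 15$)
$X = \frac{1}{15} \approx 0.066667$
$\frac{X - 1088}{-2466 - 3828} = \frac{\frac{1}{15} - 1088}{-2466 - 3828} = - \frac{16319}{15 \left(-6294\right)} = \left(- \frac{16319}{15}\right) \left(- \frac{1}{6294}\right) = \frac{16319}{94410}$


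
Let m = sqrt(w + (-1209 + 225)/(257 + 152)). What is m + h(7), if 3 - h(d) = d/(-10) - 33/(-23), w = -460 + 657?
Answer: 521/230 + sqrt(32551901)/409 ≈ 16.215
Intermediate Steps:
w = 197
h(d) = 36/23 + d/10 (h(d) = 3 - (d/(-10) - 33/(-23)) = 3 - (d*(-1/10) - 33*(-1/23)) = 3 - (-d/10 + 33/23) = 3 - (33/23 - d/10) = 3 + (-33/23 + d/10) = 36/23 + d/10)
m = sqrt(32551901)/409 (m = sqrt(197 + (-1209 + 225)/(257 + 152)) = sqrt(197 - 984/409) = sqrt(79589/409) = sqrt(32551901)/409 ≈ 13.950)
m + h(7) = sqrt(32551901)/409 + (36/23 + (1/10)*7) = sqrt(32551901)/409 + (36/23 + 7/10) = sqrt(32551901)/409 + 521/230 = 521/230 + sqrt(32551901)/409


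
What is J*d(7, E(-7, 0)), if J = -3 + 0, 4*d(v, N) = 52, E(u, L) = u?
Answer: -39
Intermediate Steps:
d(v, N) = 13 (d(v, N) = (1/4)*52 = 13)
J = -3
J*d(7, E(-7, 0)) = -3*13 = -39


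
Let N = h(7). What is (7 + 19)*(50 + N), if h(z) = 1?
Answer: 1326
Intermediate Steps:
N = 1
(7 + 19)*(50 + N) = (7 + 19)*(50 + 1) = 26*51 = 1326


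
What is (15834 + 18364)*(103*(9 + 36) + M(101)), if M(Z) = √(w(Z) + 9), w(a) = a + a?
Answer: 158507730 + 34198*√211 ≈ 1.5900e+8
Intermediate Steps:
w(a) = 2*a
M(Z) = √(9 + 2*Z) (M(Z) = √(2*Z + 9) = √(9 + 2*Z))
(15834 + 18364)*(103*(9 + 36) + M(101)) = (15834 + 18364)*(103*(9 + 36) + √(9 + 2*101)) = 34198*(103*45 + √(9 + 202)) = 34198*(4635 + √211) = 158507730 + 34198*√211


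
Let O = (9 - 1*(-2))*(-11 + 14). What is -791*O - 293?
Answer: -26396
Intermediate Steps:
O = 33 (O = (9 + 2)*3 = 11*3 = 33)
-791*O - 293 = -791*33 - 293 = -26103 - 293 = -26396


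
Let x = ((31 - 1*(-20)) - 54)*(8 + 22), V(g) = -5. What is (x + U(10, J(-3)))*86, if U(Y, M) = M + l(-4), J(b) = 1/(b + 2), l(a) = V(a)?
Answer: -8256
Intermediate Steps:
l(a) = -5
J(b) = 1/(2 + b)
x = -90 (x = ((31 + 20) - 54)*30 = (51 - 54)*30 = -3*30 = -90)
U(Y, M) = -5 + M (U(Y, M) = M - 5 = -5 + M)
(x + U(10, J(-3)))*86 = (-90 + (-5 + 1/(2 - 3)))*86 = (-90 + (-5 + 1/(-1)))*86 = (-90 + (-5 - 1))*86 = (-90 - 6)*86 = -96*86 = -8256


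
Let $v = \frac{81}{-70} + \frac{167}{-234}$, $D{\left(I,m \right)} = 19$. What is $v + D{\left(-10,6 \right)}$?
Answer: $\frac{70144}{4095} \approx 17.129$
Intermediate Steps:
$v = - \frac{7661}{4095}$ ($v = 81 \left(- \frac{1}{70}\right) + 167 \left(- \frac{1}{234}\right) = - \frac{81}{70} - \frac{167}{234} = - \frac{7661}{4095} \approx -1.8708$)
$v + D{\left(-10,6 \right)} = - \frac{7661}{4095} + 19 = \frac{70144}{4095}$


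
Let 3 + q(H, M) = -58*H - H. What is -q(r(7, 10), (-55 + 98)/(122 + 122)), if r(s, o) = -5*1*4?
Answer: -1177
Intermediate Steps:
r(s, o) = -20 (r(s, o) = -5*4 = -20)
q(H, M) = -3 - 59*H (q(H, M) = -3 + (-58*H - H) = -3 - 59*H)
-q(r(7, 10), (-55 + 98)/(122 + 122)) = -(-3 - 59*(-20)) = -(-3 + 1180) = -1*1177 = -1177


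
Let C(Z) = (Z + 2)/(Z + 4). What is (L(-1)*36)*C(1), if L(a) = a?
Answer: -108/5 ≈ -21.600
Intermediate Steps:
C(Z) = (2 + Z)/(4 + Z)
(L(-1)*36)*C(1) = (-1*36)*((2 + 1)/(4 + 1)) = -36*3/5 = -36*⅗ = -108/5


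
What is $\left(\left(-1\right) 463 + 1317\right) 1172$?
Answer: $1000888$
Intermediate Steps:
$\left(\left(-1\right) 463 + 1317\right) 1172 = \left(-463 + 1317\right) 1172 = 854 \cdot 1172 = 1000888$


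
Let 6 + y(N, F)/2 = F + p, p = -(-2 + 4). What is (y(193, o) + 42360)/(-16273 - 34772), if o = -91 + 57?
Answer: -14092/17015 ≈ -0.82821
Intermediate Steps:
p = -2 (p = -1*2 = -2)
o = -34
y(N, F) = -16 + 2*F (y(N, F) = -12 + 2*(F - 2) = -12 + 2*(-2 + F) = -12 + (-4 + 2*F) = -16 + 2*F)
(y(193, o) + 42360)/(-16273 - 34772) = ((-16 + 2*(-34)) + 42360)/(-16273 - 34772) = ((-16 - 68) + 42360)/(-51045) = (-84 + 42360)*(-1/51045) = 42276*(-1/51045) = -14092/17015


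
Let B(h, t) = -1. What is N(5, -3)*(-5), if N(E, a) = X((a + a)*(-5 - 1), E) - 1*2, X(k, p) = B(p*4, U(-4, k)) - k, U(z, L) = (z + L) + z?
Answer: 195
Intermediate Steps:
U(z, L) = L + 2*z (U(z, L) = (L + z) + z = L + 2*z)
X(k, p) = -1 - k
N(E, a) = -3 + 12*a (N(E, a) = (-1 - (a + a)*(-5 - 1)) - 1*2 = (-1 - 2*a*(-6)) - 2 = (-1 - (-12)*a) - 2 = (-1 + 12*a) - 2 = -3 + 12*a)
N(5, -3)*(-5) = (-3 + 12*(-3))*(-5) = (-3 - 36)*(-5) = -39*(-5) = 195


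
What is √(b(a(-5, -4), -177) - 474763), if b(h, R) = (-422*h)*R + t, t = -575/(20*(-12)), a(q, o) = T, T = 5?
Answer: I*√14585847/12 ≈ 318.26*I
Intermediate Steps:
a(q, o) = 5
t = 115/48 (t = -575/(-240) = -575*(-1/240) = 115/48 ≈ 2.3958)
b(h, R) = 115/48 - 422*R*h (b(h, R) = (-422*h)*R + 115/48 = -422*R*h + 115/48 = 115/48 - 422*R*h)
√(b(a(-5, -4), -177) - 474763) = √((115/48 - 422*(-177)*5) - 474763) = √((115/48 + 373470) - 474763) = √(17926675/48 - 474763) = √(-4861949/48) = I*√14585847/12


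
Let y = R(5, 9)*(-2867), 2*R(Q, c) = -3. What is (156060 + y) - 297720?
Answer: -274719/2 ≈ -1.3736e+5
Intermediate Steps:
R(Q, c) = -3/2 (R(Q, c) = (½)*(-3) = -3/2)
y = 8601/2 (y = -3/2*(-2867) = 8601/2 ≈ 4300.5)
(156060 + y) - 297720 = (156060 + 8601/2) - 297720 = 320721/2 - 297720 = -274719/2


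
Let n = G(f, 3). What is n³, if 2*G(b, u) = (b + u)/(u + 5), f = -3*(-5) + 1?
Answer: 6859/4096 ≈ 1.6746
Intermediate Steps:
f = 16 (f = 15 + 1 = 16)
G(b, u) = (b + u)/(2*(5 + u)) (G(b, u) = ((b + u)/(u + 5))/2 = ((b + u)/(5 + u))/2 = (b + u)/(2*(5 + u)))
n = 19/16 (n = (16 + 3)/(2*(5 + 3)) = (½)*19/8 = (½)*(⅛)*19 = 19/16 ≈ 1.1875)
n³ = (19/16)³ = 6859/4096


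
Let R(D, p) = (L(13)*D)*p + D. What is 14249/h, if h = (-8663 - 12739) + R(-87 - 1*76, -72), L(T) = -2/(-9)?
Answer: -14249/18957 ≈ -0.75165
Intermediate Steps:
L(T) = 2/9 (L(T) = -2*(-⅑) = 2/9)
R(D, p) = D + 2*D*p/9 (R(D, p) = (2*D/9)*p + D = 2*D*p/9 + D = D + 2*D*p/9)
h = -18957 (h = (-8663 - 12739) + (-87 - 1*76)*(9 + 2*(-72))/9 = -21402 + (-87 - 76)*(9 - 144)/9 = -21402 + (⅑)*(-163)*(-135) = -21402 + 2445 = -18957)
14249/h = 14249/(-18957) = 14249*(-1/18957) = -14249/18957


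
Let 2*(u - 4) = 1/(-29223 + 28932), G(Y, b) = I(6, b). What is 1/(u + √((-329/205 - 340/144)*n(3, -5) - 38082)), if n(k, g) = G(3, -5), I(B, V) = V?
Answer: 27763437/264408701078 - 28227*I*√2303370283/264408701078 ≈ 0.000105 - 0.0051235*I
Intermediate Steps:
G(Y, b) = b
n(k, g) = -5
u = 2327/582 (u = 4 + 1/(2*(-29223 + 28932)) = 4 + (½)/(-291) = 4 + (½)*(-1/291) = 4 - 1/582 = 2327/582 ≈ 3.9983)
1/(u + √((-329/205 - 340/144)*n(3, -5) - 38082)) = 1/(2327/582 + √((-329/205 - 340/144)*(-5) - 38082)) = 1/(2327/582 + √((-329*1/205 - 340*1/144)*(-5) - 38082)) = 1/(2327/582 + √((-329/205 - 85/36)*(-5) - 38082)) = 1/(2327/582 + √(-29269/7380*(-5) - 38082)) = 1/(2327/582 + √(29269/1476 - 38082)) = 1/(2327/582 + √(-56179763/1476)) = 1/(2327/582 + I*√2303370283/246)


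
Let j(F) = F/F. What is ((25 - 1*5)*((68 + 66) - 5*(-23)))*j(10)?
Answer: 4980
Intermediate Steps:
j(F) = 1
((25 - 1*5)*((68 + 66) - 5*(-23)))*j(10) = ((25 - 1*5)*((68 + 66) - 5*(-23)))*1 = ((25 - 5)*(134 + 115))*1 = (20*249)*1 = 4980*1 = 4980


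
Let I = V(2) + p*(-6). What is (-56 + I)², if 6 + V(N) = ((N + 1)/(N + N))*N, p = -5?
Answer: 3721/4 ≈ 930.25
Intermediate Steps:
V(N) = -11/2 + N/2 (V(N) = -6 + ((N + 1)/(N + N))*N = -6 + ((1 + N)/((2*N)))*N = -6 + ((1 + N)*(1/(2*N)))*N = -6 + ((1 + N)/(2*N))*N = -6 + (½ + N/2) = -11/2 + N/2)
I = 51/2 (I = (-11/2 + (½)*2) - 5*(-6) = (-11/2 + 1) + 30 = -9/2 + 30 = 51/2 ≈ 25.500)
(-56 + I)² = (-56 + 51/2)² = (-61/2)² = 3721/4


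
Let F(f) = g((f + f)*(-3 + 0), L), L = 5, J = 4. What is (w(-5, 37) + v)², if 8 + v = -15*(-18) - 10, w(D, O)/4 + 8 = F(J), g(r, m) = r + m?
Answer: 20736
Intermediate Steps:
g(r, m) = m + r
F(f) = 5 - 6*f (F(f) = 5 + (f + f)*(-3 + 0) = 5 + (2*f)*(-3) = 5 - 6*f)
w(D, O) = -108 (w(D, O) = -32 + 4*(5 - 6*4) = -32 + 4*(5 - 24) = -32 + 4*(-19) = -32 - 76 = -108)
v = 252 (v = -8 + (-15*(-18) - 10) = -8 + (270 - 10) = -8 + 260 = 252)
(w(-5, 37) + v)² = (-108 + 252)² = 144² = 20736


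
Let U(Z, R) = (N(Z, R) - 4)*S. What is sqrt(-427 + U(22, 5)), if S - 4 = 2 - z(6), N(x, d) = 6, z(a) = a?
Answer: I*sqrt(427) ≈ 20.664*I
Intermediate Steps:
S = 0 (S = 4 + (2 - 1*6) = 4 + (2 - 6) = 4 - 4 = 0)
U(Z, R) = 0 (U(Z, R) = (6 - 4)*0 = 2*0 = 0)
sqrt(-427 + U(22, 5)) = sqrt(-427 + 0) = sqrt(-427) = I*sqrt(427)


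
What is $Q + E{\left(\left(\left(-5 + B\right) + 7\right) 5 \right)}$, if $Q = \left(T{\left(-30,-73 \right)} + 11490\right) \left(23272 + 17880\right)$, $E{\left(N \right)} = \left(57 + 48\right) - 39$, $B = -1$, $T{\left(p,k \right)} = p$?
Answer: $471601986$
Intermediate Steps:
$E{\left(N \right)} = 66$ ($E{\left(N \right)} = 105 - 39 = 66$)
$Q = 471601920$ ($Q = \left(-30 + 11490\right) \left(23272 + 17880\right) = 11460 \cdot 41152 = 471601920$)
$Q + E{\left(\left(\left(-5 + B\right) + 7\right) 5 \right)} = 471601920 + 66 = 471601986$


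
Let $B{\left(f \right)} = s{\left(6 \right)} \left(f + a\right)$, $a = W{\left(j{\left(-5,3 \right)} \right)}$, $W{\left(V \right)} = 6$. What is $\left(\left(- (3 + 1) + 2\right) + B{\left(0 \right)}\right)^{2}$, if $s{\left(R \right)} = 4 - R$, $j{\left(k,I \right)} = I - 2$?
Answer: $196$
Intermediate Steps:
$j{\left(k,I \right)} = -2 + I$
$a = 6$
$B{\left(f \right)} = -12 - 2 f$ ($B{\left(f \right)} = \left(4 - 6\right) \left(f + 6\right) = \left(4 - 6\right) \left(6 + f\right) = - 2 \left(6 + f\right) = -12 - 2 f$)
$\left(\left(- (3 + 1) + 2\right) + B{\left(0 \right)}\right)^{2} = \left(\left(- (3 + 1) + 2\right) - 12\right)^{2} = \left(\left(\left(-1\right) 4 + 2\right) + \left(-12 + 0\right)\right)^{2} = \left(\left(-4 + 2\right) - 12\right)^{2} = \left(-2 - 12\right)^{2} = \left(-14\right)^{2} = 196$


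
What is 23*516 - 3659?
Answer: 8209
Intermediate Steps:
23*516 - 3659 = 11868 - 3659 = 8209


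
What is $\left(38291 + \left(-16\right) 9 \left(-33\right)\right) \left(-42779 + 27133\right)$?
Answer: $-673450778$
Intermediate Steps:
$\left(38291 + \left(-16\right) 9 \left(-33\right)\right) \left(-42779 + 27133\right) = \left(38291 - -4752\right) \left(-15646\right) = \left(38291 + 4752\right) \left(-15646\right) = 43043 \left(-15646\right) = -673450778$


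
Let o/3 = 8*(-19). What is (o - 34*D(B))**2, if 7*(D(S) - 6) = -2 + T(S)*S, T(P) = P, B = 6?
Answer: 33362176/49 ≈ 6.8086e+5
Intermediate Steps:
D(S) = 40/7 + S**2/7 (D(S) = 6 + (-2 + S*S)/7 = 6 + (-2 + S**2)/7 = 6 + (-2/7 + S**2/7) = 40/7 + S**2/7)
o = -456 (o = 3*(8*(-19)) = 3*(-152) = -456)
(o - 34*D(B))**2 = (-456 - 34*(40/7 + (1/7)*6**2))**2 = (-456 - 34*(40/7 + (1/7)*36))**2 = (-456 - 34*(40/7 + 36/7))**2 = (-456 - 34*76/7)**2 = (-456 - 2584/7)**2 = (-5776/7)**2 = 33362176/49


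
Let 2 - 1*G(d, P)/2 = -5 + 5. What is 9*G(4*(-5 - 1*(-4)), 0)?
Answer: 36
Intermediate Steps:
G(d, P) = 4 (G(d, P) = 4 - 2*(-5 + 5) = 4 - 2*0 = 4 + 0 = 4)
9*G(4*(-5 - 1*(-4)), 0) = 9*4 = 36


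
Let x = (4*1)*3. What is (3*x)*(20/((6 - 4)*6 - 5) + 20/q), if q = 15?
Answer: 1056/7 ≈ 150.86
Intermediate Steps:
x = 12 (x = 4*3 = 12)
(3*x)*(20/((6 - 4)*6 - 5) + 20/q) = (3*12)*(20/((6 - 4)*6 - 5) + 20/15) = 36*(20/(2*6 - 5) + 20*(1/15)) = 36*(20/(12 - 5) + 4/3) = 36*(20/7 + 4/3) = 36*(88/21) = 1056/7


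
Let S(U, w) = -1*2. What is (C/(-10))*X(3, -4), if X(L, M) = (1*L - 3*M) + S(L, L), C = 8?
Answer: -52/5 ≈ -10.400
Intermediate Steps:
S(U, w) = -2
X(L, M) = -2 + L - 3*M (X(L, M) = (1*L - 3*M) - 2 = (L - 3*M) - 2 = -2 + L - 3*M)
(C/(-10))*X(3, -4) = (8/(-10))*(-2 + 3 - 3*(-4)) = (8*(-⅒))*(-2 + 3 + 12) = -⅘*13 = -52/5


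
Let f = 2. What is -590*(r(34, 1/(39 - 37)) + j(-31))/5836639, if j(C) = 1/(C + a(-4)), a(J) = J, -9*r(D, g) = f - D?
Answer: -131098/367708257 ≈ -0.00035653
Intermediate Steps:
r(D, g) = -2/9 + D/9 (r(D, g) = -(2 - D)/9 = -2/9 + D/9)
j(C) = 1/(-4 + C) (j(C) = 1/(C - 4) = 1/(-4 + C))
-590*(r(34, 1/(39 - 37)) + j(-31))/5836639 = -590*((-2/9 + (⅑)*34) + 1/(-4 - 31))/5836639 = -590*((-2/9 + 34/9) + 1/(-35))*(1/5836639) = -590*(32/9 - 1/35)*(1/5836639) = -590*1111/315*(1/5836639) = -131098/63*1/5836639 = -131098/367708257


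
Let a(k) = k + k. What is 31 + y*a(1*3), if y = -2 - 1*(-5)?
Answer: 49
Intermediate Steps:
y = 3 (y = -2 + 5 = 3)
a(k) = 2*k
31 + y*a(1*3) = 31 + 3*(2*(1*3)) = 31 + 3*(2*3) = 31 + 3*6 = 31 + 18 = 49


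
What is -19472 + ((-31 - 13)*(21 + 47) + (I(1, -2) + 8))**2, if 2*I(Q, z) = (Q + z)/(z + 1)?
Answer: 35527201/4 ≈ 8.8818e+6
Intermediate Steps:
I(Q, z) = (Q + z)/(2*(1 + z)) (I(Q, z) = ((Q + z)/(z + 1))/2 = ((Q + z)/(1 + z))/2 = (Q + z)/(2*(1 + z)))
-19472 + ((-31 - 13)*(21 + 47) + (I(1, -2) + 8))**2 = -19472 + ((-31 - 13)*(21 + 47) + ((1 - 2)/(2*(1 - 2)) + 8))**2 = -19472 + (-44*68 + ((1/2)*(-1)/(-1) + 8))**2 = -19472 + (-2992 + ((1/2)*(-1)*(-1) + 8))**2 = -19472 + (-2992 + (1/2 + 8))**2 = -19472 + (-2992 + 17/2)**2 = -19472 + (-5967/2)**2 = -19472 + 35605089/4 = 35527201/4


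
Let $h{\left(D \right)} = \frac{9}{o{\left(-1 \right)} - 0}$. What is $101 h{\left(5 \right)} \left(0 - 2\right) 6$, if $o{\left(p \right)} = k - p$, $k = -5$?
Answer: $2727$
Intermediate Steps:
$o{\left(p \right)} = -5 - p$
$h{\left(D \right)} = - \frac{9}{4}$ ($h{\left(D \right)} = \frac{9}{\left(-5 - -1\right) - 0} = \frac{9}{\left(-5 + 1\right) + 0} = \frac{9}{-4 + 0} = \frac{9}{-4} = 9 \left(- \frac{1}{4}\right) = - \frac{9}{4}$)
$101 h{\left(5 \right)} \left(0 - 2\right) 6 = 101 \left(- \frac{9}{4}\right) \left(0 - 2\right) 6 = - \frac{909 \left(\left(-2\right) 6\right)}{4} = \left(- \frac{909}{4}\right) \left(-12\right) = 2727$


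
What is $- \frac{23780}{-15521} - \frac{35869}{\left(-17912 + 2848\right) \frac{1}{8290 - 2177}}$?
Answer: $\frac{3403604386557}{233808344} \approx 14557.0$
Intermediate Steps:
$- \frac{23780}{-15521} - \frac{35869}{\left(-17912 + 2848\right) \frac{1}{8290 - 2177}} = \left(-23780\right) \left(- \frac{1}{15521}\right) - \frac{35869}{\left(-15064\right) \frac{1}{6113}} = \frac{23780}{15521} - \frac{35869}{\left(-15064\right) \frac{1}{6113}} = \frac{23780}{15521} - \frac{35869}{- \frac{15064}{6113}} = \frac{23780}{15521} - - \frac{219267197}{15064} = \frac{23780}{15521} + \frac{219267197}{15064} = \frac{3403604386557}{233808344}$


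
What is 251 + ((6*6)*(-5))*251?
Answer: -44929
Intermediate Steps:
251 + ((6*6)*(-5))*251 = 251 + (36*(-5))*251 = 251 - 180*251 = 251 - 45180 = -44929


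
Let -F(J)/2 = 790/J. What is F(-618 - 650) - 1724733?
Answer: -546739966/317 ≈ -1.7247e+6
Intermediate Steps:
F(J) = -1580/J
F(-618 - 650) - 1724733 = -1580/(-618 - 650) - 1724733 = -1580/(-1268) - 1724733 = -1580*(-1/1268) - 1724733 = 395/317 - 1724733 = -546739966/317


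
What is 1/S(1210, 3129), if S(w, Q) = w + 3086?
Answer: 1/4296 ≈ 0.00023277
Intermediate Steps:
S(w, Q) = 3086 + w
1/S(1210, 3129) = 1/(3086 + 1210) = 1/4296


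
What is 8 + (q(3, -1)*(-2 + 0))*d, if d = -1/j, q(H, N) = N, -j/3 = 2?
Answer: 25/3 ≈ 8.3333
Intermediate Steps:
j = -6 (j = -3*2 = -6)
d = 1/6 (d = -1/(-6) = -1*(-1/6) = 1/6 ≈ 0.16667)
8 + (q(3, -1)*(-2 + 0))*d = 8 - (-2 + 0)*(1/6) = 8 - 1*(-2)*(1/6) = 8 + 2*(1/6) = 8 + 1/3 = 25/3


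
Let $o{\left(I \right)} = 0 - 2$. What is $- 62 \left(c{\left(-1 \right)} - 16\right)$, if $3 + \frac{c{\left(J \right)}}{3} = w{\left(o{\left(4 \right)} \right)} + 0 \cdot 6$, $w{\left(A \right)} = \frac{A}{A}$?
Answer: $1364$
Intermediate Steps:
$o{\left(I \right)} = -2$ ($o{\left(I \right)} = 0 - 2 = -2$)
$w{\left(A \right)} = 1$
$c{\left(J \right)} = -6$ ($c{\left(J \right)} = -9 + 3 \left(1 + 0 \cdot 6\right) = -9 + 3 \left(1 + 0\right) = -9 + 3 \cdot 1 = -9 + 3 = -6$)
$- 62 \left(c{\left(-1 \right)} - 16\right) = - 62 \left(-6 - 16\right) = \left(-62\right) \left(-22\right) = 1364$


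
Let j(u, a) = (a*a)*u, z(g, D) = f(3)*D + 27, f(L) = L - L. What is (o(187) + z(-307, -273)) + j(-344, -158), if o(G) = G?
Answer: -8587402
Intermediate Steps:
f(L) = 0
z(g, D) = 27 (z(g, D) = 0*D + 27 = 0 + 27 = 27)
j(u, a) = u*a² (j(u, a) = a²*u = u*a²)
(o(187) + z(-307, -273)) + j(-344, -158) = (187 + 27) - 344*(-158)² = 214 - 344*24964 = 214 - 8587616 = -8587402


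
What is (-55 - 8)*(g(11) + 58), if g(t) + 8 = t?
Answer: -3843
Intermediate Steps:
g(t) = -8 + t
(-55 - 8)*(g(11) + 58) = (-55 - 8)*((-8 + 11) + 58) = -63*(3 + 58) = -63*61 = -3843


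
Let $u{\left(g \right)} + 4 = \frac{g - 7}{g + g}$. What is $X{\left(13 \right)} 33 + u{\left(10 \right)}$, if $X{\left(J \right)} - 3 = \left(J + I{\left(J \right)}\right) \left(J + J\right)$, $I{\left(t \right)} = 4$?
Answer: $\frac{293623}{20} \approx 14681.0$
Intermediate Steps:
$u{\left(g \right)} = -4 + \frac{-7 + g}{2 g}$ ($u{\left(g \right)} = -4 + \frac{g - 7}{g + g} = -4 + \frac{-7 + g}{2 g}$)
$X{\left(J \right)} = 3 + 2 J \left(4 + J\right)$ ($X{\left(J \right)} = 3 + \left(J + 4\right) \left(J + J\right) = 3 + \left(4 + J\right) 2 J = 3 + 2 J \left(4 + J\right)$)
$X{\left(13 \right)} 33 + u{\left(10 \right)} = \left(3 + 2 \cdot 13^{2} + 8 \cdot 13\right) 33 + \frac{7 \left(-1 - 10\right)}{2 \cdot 10} = \left(3 + 2 \cdot 169 + 104\right) 33 + \frac{7}{2} \cdot \frac{1}{10} \left(-1 - 10\right) = \left(3 + 338 + 104\right) 33 + \frac{7}{2} \cdot \frac{1}{10} \left(-11\right) = 445 \cdot 33 - \frac{77}{20} = 14685 - \frac{77}{20} = \frac{293623}{20}$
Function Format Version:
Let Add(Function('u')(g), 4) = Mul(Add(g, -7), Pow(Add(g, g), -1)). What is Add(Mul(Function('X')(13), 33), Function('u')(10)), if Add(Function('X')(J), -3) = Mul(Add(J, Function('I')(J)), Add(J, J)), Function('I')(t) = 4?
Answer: Rational(293623, 20) ≈ 14681.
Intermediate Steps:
Function('u')(g) = Add(-4, Mul(Rational(1, 2), Pow(g, -1), Add(-7, g))) (Function('u')(g) = Add(-4, Mul(Add(g, -7), Pow(Add(g, g), -1))) = Add(-4, Mul(Add(-7, g), Pow(Mul(2, g), -1))) = Add(-4, Mul(Add(-7, g), Mul(Rational(1, 2), Pow(g, -1)))) = Add(-4, Mul(Rational(1, 2), Pow(g, -1), Add(-7, g))))
Function('X')(J) = Add(3, Mul(2, J, Add(4, J))) (Function('X')(J) = Add(3, Mul(Add(J, 4), Add(J, J))) = Add(3, Mul(Add(4, J), Mul(2, J))) = Add(3, Mul(2, J, Add(4, J))))
Add(Mul(Function('X')(13), 33), Function('u')(10)) = Add(Mul(Add(3, Mul(2, Pow(13, 2)), Mul(8, 13)), 33), Mul(Rational(7, 2), Pow(10, -1), Add(-1, Mul(-1, 10)))) = Add(Mul(Add(3, Mul(2, 169), 104), 33), Mul(Rational(7, 2), Rational(1, 10), Add(-1, -10))) = Add(Mul(Add(3, 338, 104), 33), Mul(Rational(7, 2), Rational(1, 10), -11)) = Add(Mul(445, 33), Rational(-77, 20)) = Add(14685, Rational(-77, 20)) = Rational(293623, 20)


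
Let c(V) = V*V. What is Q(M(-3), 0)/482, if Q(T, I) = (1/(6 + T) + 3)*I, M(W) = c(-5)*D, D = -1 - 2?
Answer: 0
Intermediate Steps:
c(V) = V²
D = -3
M(W) = -75 (M(W) = (-5)²*(-3) = 25*(-3) = -75)
Q(T, I) = I*(3 + 1/(6 + T)) (Q(T, I) = (3 + 1/(6 + T))*I = I*(3 + 1/(6 + T)))
Q(M(-3), 0)/482 = (0*(19 + 3*(-75))/(6 - 75))/482 = (0*(19 - 225)/(-69))*(1/482) = (0*(-1/69)*(-206))*(1/482) = 0*(1/482) = 0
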